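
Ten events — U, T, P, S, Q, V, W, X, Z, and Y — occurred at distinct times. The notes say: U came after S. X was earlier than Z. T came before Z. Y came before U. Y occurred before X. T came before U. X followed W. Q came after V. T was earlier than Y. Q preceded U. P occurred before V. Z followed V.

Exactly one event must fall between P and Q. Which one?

V

Tracing the constraints gives P → V → Q, so V sits after P and before Q.
No other event is forced both after P and before Q.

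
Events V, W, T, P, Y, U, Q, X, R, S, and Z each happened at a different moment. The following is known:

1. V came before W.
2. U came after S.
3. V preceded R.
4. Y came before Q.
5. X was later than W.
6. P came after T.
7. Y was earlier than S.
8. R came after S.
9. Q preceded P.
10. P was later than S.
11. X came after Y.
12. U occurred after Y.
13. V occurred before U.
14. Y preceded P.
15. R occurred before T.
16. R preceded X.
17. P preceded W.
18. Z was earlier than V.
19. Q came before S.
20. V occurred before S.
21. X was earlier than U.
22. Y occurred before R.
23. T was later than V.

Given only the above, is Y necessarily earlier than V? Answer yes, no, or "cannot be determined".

No chain of stated constraints runs from Y to V, and none runs from V to Y either.
So the relative order of Y and V is not fixed by the given facts.

cannot be determined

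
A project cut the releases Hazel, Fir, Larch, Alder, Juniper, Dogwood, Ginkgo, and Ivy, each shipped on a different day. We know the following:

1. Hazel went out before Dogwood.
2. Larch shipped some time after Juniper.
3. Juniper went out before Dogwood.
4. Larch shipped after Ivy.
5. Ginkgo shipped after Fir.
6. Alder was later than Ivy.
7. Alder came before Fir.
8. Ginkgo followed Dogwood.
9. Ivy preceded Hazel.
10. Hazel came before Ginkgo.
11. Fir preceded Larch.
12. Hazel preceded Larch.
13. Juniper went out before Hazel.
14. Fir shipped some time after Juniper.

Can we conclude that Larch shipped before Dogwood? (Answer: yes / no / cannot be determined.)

No chain of stated constraints runs from Larch to Dogwood, and none runs from Dogwood to Larch either.
So the relative order of Larch and Dogwood is not fixed by the given facts.

cannot be determined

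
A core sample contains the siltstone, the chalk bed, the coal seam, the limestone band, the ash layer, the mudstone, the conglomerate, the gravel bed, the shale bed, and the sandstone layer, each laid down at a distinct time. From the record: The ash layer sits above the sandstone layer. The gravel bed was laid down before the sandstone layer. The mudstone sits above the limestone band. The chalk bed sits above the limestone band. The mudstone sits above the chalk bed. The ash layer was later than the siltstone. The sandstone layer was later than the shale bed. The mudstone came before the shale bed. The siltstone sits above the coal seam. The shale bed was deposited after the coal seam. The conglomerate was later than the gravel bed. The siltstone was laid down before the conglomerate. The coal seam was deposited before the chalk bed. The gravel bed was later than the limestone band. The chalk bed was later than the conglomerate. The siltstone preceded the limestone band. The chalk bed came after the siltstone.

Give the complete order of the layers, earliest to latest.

The constraints fix every adjacent pair, so only one ordering works:
the coal seam → the siltstone → the limestone band → the gravel bed → the conglomerate → the chalk bed → the mudstone → the shale bed → the sandstone layer → the ash layer.

the coal seam, the siltstone, the limestone band, the gravel bed, the conglomerate, the chalk bed, the mudstone, the shale bed, the sandstone layer, the ash layer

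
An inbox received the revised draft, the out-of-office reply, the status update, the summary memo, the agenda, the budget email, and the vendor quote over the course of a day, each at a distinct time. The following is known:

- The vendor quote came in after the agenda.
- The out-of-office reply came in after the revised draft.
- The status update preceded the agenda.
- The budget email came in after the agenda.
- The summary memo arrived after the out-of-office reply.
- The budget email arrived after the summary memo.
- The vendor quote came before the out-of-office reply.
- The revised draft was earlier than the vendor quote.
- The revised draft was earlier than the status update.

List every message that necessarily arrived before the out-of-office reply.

Directly stated before the out-of-office reply: the revised draft and the vendor quote.
The agenda reaches the out-of-office reply via the agenda → the vendor quote → the out-of-office reply.
The status update reaches the out-of-office reply via the status update → the agenda → the vendor quote → the out-of-office reply.

the agenda, the revised draft, the status update, the vendor quote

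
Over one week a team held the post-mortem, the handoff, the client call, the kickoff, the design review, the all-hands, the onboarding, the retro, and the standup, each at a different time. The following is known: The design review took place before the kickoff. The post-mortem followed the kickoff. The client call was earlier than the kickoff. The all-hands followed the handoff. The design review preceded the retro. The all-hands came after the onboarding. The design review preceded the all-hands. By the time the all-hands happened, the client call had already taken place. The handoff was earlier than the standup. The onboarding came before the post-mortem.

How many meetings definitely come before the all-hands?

Directly stated before the all-hands: the client call, the design review, the handoff, and the onboarding.
No chain forces the retro (or any of the others) ahead of the all-hands.
That's the client call, the design review, the handoff, and the onboarding — 4 in all.

4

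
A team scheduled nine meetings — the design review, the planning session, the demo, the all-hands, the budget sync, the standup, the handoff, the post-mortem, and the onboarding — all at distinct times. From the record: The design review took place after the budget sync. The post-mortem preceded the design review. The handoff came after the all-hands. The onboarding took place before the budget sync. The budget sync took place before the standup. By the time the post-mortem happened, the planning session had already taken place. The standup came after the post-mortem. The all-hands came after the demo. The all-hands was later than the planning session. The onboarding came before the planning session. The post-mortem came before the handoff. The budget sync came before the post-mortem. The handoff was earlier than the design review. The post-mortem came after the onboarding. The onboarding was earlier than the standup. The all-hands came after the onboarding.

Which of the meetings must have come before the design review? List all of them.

Directly stated before the design review: the budget sync, the handoff, and the post-mortem.
The all-hands reaches the design review via the all-hands → the handoff → the design review.
The demo reaches the design review via the demo → the all-hands → the handoff → the design review.
The onboarding reaches the design review via the onboarding → the post-mortem → the design review.
Likewise the planning session reaches the design review by chaining the stated constraints.

the all-hands, the budget sync, the demo, the handoff, the onboarding, the planning session, the post-mortem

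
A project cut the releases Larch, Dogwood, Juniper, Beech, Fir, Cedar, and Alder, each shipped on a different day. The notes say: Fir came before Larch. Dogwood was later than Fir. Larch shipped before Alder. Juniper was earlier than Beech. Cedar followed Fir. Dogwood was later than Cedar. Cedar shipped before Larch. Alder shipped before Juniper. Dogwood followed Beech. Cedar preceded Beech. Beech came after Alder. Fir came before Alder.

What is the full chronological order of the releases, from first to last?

The constraints fix every adjacent pair, so only one ordering works:
Fir → Cedar → Larch → Alder → Juniper → Beech → Dogwood.

Fir, Cedar, Larch, Alder, Juniper, Beech, Dogwood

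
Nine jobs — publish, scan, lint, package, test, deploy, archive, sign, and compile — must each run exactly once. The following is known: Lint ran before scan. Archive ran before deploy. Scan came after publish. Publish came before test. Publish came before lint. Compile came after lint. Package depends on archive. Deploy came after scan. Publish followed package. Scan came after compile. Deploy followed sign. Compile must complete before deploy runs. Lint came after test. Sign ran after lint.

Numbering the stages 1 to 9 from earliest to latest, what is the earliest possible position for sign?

6

Archive, lint, package, publish, and test must all come before sign — 5 forced predecessors.
Nothing else is forced ahead of sign, so its earliest slot is position 5 + 1 = 6.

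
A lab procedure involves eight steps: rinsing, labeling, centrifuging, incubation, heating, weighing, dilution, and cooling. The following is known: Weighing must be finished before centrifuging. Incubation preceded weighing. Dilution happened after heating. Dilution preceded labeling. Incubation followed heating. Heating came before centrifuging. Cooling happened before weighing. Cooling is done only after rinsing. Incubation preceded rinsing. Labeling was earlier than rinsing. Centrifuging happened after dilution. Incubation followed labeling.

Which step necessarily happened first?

heating

Heating has a chain of constraints placing it before every other step, so heating must be first.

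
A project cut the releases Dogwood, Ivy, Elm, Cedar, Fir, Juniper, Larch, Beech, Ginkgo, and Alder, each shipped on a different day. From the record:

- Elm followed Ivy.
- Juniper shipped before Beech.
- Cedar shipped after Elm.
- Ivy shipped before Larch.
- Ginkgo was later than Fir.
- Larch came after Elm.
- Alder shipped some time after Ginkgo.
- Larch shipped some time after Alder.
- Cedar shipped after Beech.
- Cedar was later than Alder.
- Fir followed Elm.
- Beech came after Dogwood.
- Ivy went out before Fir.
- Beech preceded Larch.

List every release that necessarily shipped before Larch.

Alder, Beech, Dogwood, Elm, Fir, Ginkgo, Ivy, Juniper

Directly stated before Larch: Alder, Beech, Elm, and Ivy.
Dogwood reaches Larch via Dogwood → Beech → Larch.
Fir reaches Larch via Fir → Ginkgo → Alder → Larch.
Ginkgo reaches Larch via Ginkgo → Alder → Larch.
Likewise Juniper reaches Larch by chaining the stated constraints.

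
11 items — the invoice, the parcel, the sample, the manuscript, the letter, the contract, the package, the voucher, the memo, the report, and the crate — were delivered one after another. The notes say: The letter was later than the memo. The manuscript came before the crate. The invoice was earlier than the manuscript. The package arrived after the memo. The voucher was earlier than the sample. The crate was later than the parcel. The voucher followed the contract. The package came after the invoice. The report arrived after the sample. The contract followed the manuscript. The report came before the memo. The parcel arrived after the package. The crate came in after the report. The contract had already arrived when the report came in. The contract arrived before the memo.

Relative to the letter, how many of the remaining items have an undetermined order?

3

Forced before the letter: the contract, the invoice, the manuscript, the memo, the report, the sample, and the voucher.
That leaves the crate, the package, and the parcel with no forced order relative to the letter — 3.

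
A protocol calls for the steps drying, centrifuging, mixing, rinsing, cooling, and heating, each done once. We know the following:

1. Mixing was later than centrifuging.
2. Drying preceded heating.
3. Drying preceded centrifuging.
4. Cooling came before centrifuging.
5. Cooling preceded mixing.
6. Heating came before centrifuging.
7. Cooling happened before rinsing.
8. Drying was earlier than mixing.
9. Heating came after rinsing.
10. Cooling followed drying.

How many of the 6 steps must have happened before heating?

3

Directly stated before heating: drying and rinsing.
Cooling reaches heating via cooling → rinsing → heating.
No chain forces mixing (or any of the others) ahead of heating.
That's cooling, drying, and rinsing — 3 in all.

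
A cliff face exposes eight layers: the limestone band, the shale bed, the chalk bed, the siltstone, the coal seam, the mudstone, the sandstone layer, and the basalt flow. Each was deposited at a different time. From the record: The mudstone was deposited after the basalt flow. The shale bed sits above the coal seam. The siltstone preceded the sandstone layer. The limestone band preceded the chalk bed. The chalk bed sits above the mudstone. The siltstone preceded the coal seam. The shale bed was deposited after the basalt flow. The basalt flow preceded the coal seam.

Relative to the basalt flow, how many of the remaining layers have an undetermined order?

3

Forced after the basalt flow: the chalk bed, the coal seam, the mudstone, and the shale bed.
That leaves the limestone band, the sandstone layer, and the siltstone with no forced order relative to the basalt flow — 3.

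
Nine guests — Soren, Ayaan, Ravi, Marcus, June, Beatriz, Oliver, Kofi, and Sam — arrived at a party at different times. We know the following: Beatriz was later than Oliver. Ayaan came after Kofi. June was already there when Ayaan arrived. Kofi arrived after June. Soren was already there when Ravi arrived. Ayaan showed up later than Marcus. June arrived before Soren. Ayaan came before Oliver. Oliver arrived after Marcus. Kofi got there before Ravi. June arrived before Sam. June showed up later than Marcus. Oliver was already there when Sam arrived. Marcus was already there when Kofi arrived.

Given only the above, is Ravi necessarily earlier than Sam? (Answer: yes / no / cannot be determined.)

cannot be determined

No chain of stated constraints runs from Ravi to Sam, and none runs from Sam to Ravi either.
So the relative order of Ravi and Sam is not fixed by the given facts.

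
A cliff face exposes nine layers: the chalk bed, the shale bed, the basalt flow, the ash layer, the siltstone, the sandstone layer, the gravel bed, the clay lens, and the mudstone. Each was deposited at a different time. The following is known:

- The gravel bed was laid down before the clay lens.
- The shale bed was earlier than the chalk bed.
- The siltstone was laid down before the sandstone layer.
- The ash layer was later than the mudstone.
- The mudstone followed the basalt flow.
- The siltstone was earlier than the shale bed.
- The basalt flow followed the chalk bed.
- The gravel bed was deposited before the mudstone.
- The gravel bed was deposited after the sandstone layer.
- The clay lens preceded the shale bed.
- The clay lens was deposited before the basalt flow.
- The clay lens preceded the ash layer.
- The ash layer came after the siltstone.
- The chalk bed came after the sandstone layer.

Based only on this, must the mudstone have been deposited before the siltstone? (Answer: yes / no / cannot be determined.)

no

Tracing the constraints gives the siltstone → the sandstone layer → the gravel bed → the mudstone, so the siltstone must come before the mudstone.
That means the mudstone cannot be before the siltstone.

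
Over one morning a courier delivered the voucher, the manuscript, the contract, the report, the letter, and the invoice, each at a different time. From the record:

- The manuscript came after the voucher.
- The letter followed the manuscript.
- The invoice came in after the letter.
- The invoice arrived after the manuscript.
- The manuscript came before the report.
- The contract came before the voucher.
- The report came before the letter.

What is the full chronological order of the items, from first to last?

The constraints fix every adjacent pair, so only one ordering works:
the contract → the voucher → the manuscript → the report → the letter → the invoice.

the contract, the voucher, the manuscript, the report, the letter, the invoice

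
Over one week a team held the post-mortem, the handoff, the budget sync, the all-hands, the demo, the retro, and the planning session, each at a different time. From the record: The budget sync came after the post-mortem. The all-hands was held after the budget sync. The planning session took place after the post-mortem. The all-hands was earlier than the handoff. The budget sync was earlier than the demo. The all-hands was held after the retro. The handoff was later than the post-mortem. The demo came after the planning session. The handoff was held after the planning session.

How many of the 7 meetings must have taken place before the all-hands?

Directly stated before the all-hands: the budget sync and the retro.
The post-mortem reaches the all-hands via the post-mortem → the budget sync → the all-hands.
No chain forces the planning session (or any of the others) ahead of the all-hands.
That's the budget sync, the post-mortem, and the retro — 3 in all.

3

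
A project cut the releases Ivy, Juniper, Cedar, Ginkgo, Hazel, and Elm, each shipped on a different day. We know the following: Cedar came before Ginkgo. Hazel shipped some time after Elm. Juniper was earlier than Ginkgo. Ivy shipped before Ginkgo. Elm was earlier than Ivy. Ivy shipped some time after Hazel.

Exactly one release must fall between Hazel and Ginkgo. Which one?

Ivy

Tracing the constraints gives Hazel → Ivy → Ginkgo, so Ivy sits after Hazel and before Ginkgo.
No other release is forced both after Hazel and before Ginkgo.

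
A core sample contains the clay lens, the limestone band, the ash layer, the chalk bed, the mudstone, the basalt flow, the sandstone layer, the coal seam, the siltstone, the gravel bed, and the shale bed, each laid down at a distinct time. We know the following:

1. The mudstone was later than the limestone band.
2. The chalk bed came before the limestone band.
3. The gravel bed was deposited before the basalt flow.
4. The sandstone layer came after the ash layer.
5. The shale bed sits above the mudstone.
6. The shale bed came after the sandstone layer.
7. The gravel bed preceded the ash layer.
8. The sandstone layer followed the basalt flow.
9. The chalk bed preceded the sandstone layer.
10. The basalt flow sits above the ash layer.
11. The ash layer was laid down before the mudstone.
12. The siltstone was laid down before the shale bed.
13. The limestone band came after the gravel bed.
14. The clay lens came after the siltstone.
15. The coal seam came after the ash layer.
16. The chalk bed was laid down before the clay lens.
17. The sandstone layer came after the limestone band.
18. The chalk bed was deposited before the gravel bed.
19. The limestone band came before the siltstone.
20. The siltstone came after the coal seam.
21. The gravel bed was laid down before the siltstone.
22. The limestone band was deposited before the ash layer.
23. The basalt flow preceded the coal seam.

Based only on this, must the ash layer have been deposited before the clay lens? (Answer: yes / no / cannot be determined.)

Chain the constraints: the ash layer → the coal seam → the siltstone → the clay lens. Each link is directly stated, so the ash layer comes before the clay lens.

yes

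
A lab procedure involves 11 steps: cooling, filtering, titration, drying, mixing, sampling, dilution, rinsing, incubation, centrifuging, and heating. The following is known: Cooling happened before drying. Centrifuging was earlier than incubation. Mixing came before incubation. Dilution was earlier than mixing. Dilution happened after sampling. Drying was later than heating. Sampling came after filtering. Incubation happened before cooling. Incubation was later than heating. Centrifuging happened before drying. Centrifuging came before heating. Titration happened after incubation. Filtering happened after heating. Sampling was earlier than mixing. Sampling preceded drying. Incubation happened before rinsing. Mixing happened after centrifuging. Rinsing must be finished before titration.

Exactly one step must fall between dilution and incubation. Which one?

Tracing the constraints gives dilution → mixing → incubation, so mixing sits after dilution and before incubation.
No other step is forced both after dilution and before incubation.

mixing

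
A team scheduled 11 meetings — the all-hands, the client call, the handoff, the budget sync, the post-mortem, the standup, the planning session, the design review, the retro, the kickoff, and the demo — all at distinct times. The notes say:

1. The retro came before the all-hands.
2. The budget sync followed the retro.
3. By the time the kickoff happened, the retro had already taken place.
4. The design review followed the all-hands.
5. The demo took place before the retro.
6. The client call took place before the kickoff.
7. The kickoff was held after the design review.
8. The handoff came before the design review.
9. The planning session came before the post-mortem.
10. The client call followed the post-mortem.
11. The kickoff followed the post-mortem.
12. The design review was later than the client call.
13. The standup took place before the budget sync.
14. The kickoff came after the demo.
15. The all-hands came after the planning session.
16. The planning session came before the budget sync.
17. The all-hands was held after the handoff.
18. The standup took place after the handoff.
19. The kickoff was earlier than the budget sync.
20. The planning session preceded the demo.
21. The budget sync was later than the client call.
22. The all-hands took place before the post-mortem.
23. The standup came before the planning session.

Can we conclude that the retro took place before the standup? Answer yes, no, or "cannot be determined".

no

Tracing the constraints gives the standup → the planning session → the demo → the retro, so the standup must come before the retro.
That means the retro cannot be before the standup.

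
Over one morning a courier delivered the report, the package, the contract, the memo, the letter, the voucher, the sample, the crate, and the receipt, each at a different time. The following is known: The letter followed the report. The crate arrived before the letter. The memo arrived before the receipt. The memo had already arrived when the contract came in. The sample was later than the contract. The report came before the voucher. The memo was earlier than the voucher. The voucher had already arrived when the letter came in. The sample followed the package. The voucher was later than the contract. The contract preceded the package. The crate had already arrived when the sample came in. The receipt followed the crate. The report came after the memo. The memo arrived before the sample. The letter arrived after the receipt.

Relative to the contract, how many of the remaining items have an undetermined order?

Forced before the contract: the memo; forced after the contract: the letter, the package, the sample, and the voucher.
That leaves the crate, the receipt, and the report with no forced order relative to the contract — 3.

3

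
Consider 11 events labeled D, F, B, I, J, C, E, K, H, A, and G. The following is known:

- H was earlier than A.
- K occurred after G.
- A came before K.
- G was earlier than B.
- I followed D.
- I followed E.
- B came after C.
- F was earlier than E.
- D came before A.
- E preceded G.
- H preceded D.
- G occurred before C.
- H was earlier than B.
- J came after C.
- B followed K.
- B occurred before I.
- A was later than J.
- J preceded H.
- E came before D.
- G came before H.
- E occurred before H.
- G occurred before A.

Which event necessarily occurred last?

I

Every other event has a chain of constraints placing it before I, so I is last.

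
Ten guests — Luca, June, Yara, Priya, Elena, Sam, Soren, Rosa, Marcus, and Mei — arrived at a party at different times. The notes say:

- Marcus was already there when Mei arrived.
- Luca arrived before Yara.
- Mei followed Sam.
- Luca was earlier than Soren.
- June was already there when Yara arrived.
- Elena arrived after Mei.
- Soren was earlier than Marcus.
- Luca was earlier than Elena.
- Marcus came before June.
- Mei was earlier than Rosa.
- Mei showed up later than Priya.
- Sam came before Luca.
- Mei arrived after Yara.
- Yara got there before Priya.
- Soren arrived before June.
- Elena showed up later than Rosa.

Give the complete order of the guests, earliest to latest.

Sam, Luca, Soren, Marcus, June, Yara, Priya, Mei, Rosa, Elena

The constraints fix every adjacent pair, so only one ordering works:
Sam → Luca → Soren → Marcus → June → Yara → Priya → Mei → Rosa → Elena.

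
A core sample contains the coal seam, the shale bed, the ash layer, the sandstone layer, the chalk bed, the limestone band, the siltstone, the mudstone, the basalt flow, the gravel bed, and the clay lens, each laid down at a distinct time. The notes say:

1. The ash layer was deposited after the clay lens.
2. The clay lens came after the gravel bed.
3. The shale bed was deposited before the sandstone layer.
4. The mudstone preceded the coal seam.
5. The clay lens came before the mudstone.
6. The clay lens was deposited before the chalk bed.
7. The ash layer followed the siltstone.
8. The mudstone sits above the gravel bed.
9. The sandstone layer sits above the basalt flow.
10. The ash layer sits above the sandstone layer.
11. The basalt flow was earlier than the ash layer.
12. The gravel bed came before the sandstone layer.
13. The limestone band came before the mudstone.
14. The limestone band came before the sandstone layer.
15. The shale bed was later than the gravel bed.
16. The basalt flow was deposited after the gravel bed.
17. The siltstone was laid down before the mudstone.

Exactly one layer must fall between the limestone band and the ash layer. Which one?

Tracing the constraints gives the limestone band → the sandstone layer → the ash layer, so the sandstone layer sits after the limestone band and before the ash layer.
No other layer is forced both after the limestone band and before the ash layer.

the sandstone layer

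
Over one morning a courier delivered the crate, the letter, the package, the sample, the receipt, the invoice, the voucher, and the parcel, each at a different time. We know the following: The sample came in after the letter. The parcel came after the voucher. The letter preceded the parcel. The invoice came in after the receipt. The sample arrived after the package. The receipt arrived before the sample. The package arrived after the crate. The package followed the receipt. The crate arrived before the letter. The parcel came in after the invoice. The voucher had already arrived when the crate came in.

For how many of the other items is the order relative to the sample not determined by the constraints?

Forced before the sample: the crate, the letter, the package, the receipt, and the voucher.
That leaves the invoice and the parcel with no forced order relative to the sample — 2.

2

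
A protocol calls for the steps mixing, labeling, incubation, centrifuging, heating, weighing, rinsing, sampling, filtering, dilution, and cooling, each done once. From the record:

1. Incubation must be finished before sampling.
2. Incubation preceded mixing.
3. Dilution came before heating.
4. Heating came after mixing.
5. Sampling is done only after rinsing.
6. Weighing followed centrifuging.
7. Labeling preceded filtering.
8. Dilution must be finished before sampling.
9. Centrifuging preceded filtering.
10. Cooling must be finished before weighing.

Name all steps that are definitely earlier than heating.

dilution, incubation, mixing

Directly stated before heating: dilution and mixing.
Incubation reaches heating via incubation → mixing → heating.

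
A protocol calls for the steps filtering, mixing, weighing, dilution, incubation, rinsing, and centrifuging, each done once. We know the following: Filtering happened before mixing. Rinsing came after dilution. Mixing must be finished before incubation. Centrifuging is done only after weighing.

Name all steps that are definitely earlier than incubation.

filtering, mixing

Directly stated before incubation: mixing.
Filtering reaches incubation via filtering → mixing → incubation.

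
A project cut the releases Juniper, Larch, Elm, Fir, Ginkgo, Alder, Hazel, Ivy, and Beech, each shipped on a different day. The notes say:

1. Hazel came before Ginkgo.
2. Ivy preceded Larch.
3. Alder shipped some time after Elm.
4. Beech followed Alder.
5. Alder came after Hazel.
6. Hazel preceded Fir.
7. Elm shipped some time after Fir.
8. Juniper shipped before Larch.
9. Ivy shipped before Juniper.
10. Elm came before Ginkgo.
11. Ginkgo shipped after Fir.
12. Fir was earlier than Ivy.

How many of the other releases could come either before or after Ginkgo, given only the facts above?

5

Forced before Ginkgo: Elm, Fir, and Hazel.
That leaves Alder, Beech, Ivy, Juniper, and Larch with no forced order relative to Ginkgo — 5.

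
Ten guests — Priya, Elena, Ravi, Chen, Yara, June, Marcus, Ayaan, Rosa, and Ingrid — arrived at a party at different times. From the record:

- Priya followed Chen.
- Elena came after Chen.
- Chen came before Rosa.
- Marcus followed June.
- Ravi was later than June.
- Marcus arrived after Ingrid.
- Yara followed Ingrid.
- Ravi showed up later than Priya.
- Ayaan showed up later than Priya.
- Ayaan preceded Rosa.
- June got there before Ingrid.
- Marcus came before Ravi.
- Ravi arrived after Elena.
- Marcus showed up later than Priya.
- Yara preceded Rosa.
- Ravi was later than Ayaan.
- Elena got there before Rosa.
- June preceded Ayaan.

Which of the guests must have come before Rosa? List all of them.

Ayaan, Chen, Elena, Ingrid, June, Priya, Yara

Directly stated before Rosa: Ayaan, Chen, Elena, and Yara.
Ingrid reaches Rosa via Ingrid → Yara → Rosa.
June reaches Rosa via June → Ayaan → Rosa.
Priya reaches Rosa via Priya → Ayaan → Rosa.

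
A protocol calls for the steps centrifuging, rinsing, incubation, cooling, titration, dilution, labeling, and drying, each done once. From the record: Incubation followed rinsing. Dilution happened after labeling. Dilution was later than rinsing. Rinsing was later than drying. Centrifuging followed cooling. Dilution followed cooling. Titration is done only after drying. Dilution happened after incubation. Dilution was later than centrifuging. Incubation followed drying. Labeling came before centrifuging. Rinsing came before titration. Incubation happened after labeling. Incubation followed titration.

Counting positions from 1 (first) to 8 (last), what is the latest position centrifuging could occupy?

7

Centrifuging must come before dilution — 1 step forced after it.
Everything else can be placed before centrifuging in some valid order, so centrifuging can sit as late as position 8 − 1 = 7.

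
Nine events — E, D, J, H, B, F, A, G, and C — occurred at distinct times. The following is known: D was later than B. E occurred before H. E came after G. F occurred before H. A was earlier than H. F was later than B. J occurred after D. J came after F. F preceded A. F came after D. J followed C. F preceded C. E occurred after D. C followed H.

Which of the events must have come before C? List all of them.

Directly stated before C: F and H.
A reaches C via A → H → C.
B reaches C via B → F → C.
D reaches C via D → F → C.
Likewise E and G each reach C by chaining the stated constraints.

A, B, D, E, F, G, H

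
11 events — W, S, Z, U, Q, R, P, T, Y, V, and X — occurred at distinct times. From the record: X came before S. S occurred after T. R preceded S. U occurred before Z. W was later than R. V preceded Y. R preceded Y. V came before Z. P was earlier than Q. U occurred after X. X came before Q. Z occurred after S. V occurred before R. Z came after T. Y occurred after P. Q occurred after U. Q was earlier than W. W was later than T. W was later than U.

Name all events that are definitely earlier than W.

P, Q, R, T, U, V, X

Directly stated before W: Q, R, T, and U.
P reaches W via P → Q → W.
V reaches W via V → R → W.
X reaches W via X → Q → W.
No chain forces Y (or any of the others) ahead of W.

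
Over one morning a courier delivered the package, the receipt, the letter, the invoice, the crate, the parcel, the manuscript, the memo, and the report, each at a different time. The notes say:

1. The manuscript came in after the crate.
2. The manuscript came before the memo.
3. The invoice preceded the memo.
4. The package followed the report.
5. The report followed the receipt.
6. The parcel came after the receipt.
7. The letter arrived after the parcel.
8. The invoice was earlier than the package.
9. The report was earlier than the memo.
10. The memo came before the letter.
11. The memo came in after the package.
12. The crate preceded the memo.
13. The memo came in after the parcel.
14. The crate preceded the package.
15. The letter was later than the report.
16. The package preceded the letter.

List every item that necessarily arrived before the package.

the crate, the invoice, the receipt, the report

Directly stated before the package: the crate, the invoice, and the report.
The receipt reaches the package via the receipt → the report → the package.
No chain forces the letter (or any of the others) ahead of the package.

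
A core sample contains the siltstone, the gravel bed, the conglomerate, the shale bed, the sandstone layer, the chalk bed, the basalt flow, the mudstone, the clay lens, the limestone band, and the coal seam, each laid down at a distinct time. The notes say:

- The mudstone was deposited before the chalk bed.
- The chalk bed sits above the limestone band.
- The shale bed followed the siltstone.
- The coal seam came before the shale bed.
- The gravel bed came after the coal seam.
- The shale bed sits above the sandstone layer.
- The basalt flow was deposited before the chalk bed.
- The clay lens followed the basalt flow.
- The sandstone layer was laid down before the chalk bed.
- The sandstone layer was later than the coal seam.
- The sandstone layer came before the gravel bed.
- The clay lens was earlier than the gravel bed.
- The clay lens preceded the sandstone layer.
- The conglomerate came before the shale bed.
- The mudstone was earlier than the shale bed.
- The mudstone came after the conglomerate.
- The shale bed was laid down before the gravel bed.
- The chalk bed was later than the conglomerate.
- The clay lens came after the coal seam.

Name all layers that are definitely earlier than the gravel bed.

the basalt flow, the clay lens, the coal seam, the conglomerate, the mudstone, the sandstone layer, the shale bed, the siltstone

Directly stated before the gravel bed: the clay lens, the coal seam, the sandstone layer, and the shale bed.
The basalt flow reaches the gravel bed via the basalt flow → the clay lens → the gravel bed.
The conglomerate reaches the gravel bed via the conglomerate → the shale bed → the gravel bed.
The mudstone reaches the gravel bed via the mudstone → the shale bed → the gravel bed.
Likewise the siltstone reaches the gravel bed by chaining the stated constraints.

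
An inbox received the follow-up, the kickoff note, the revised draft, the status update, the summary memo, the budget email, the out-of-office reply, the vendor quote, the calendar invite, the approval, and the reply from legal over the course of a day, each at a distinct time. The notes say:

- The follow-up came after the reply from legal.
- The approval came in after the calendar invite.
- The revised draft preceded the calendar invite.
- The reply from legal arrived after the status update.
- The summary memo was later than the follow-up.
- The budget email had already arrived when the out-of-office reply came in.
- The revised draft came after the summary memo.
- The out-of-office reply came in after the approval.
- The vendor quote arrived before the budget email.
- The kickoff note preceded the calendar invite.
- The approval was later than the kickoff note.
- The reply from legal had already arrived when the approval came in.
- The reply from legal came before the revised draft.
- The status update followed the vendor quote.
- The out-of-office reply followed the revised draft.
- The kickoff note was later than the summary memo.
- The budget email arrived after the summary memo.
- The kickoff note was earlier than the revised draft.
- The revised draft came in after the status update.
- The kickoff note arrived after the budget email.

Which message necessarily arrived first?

The vendor quote has a chain of constraints placing it before every other message, so the vendor quote must be first.

the vendor quote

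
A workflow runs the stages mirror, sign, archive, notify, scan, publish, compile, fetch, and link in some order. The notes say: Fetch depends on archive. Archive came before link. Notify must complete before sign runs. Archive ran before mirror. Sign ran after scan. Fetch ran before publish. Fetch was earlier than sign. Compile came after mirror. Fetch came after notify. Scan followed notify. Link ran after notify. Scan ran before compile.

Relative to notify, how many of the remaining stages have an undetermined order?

Forced after notify: compile, fetch, link, publish, scan, and sign.
That leaves archive and mirror with no forced order relative to notify — 2.

2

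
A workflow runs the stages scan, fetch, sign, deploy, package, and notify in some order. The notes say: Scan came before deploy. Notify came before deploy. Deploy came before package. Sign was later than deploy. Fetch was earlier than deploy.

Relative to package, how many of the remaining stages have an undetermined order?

1

Forced before package: deploy, fetch, notify, and scan.
That leaves sign with no forced order relative to package — 1.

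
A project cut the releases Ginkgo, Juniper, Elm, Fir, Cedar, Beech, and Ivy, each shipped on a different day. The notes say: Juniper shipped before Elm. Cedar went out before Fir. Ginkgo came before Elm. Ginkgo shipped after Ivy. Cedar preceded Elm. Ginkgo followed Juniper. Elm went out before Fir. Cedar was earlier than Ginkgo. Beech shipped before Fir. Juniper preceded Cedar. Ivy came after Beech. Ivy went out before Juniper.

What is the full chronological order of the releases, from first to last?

The constraints fix every adjacent pair, so only one ordering works:
Beech → Ivy → Juniper → Cedar → Ginkgo → Elm → Fir.

Beech, Ivy, Juniper, Cedar, Ginkgo, Elm, Fir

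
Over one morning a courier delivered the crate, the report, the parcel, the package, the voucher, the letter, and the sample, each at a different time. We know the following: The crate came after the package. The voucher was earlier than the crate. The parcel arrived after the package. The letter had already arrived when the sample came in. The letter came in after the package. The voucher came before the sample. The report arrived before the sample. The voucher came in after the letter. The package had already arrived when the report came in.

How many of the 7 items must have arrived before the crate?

Directly stated before the crate: the package and the voucher.
The letter reaches the crate via the letter → the voucher → the crate.
No chain forces the report (or any of the others) ahead of the crate.
That's the letter, the package, and the voucher — 3 in all.

3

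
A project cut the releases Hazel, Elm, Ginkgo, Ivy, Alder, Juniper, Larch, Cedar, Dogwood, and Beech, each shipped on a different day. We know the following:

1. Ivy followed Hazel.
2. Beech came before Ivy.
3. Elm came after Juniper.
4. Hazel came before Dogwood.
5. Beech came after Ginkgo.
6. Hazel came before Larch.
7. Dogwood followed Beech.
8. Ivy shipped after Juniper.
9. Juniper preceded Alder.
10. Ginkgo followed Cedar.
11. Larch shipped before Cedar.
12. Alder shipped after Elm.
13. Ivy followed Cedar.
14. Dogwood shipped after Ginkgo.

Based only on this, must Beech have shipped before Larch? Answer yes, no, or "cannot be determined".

no

Tracing the constraints gives Larch → Cedar → Ginkgo → Beech, so Larch must come before Beech.
That means Beech cannot be before Larch.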